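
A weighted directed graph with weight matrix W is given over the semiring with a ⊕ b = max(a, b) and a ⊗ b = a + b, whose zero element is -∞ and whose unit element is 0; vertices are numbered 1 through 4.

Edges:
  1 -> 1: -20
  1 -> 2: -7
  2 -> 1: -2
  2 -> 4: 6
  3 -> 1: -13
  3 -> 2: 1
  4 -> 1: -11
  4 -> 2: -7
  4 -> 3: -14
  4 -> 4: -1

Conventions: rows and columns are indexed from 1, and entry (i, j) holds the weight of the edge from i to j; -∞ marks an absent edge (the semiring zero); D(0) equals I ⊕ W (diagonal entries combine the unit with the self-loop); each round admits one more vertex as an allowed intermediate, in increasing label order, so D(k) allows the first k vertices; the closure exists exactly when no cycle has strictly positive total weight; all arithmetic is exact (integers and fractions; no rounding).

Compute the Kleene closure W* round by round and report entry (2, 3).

D(0):
  [0, -7, -∞, -∞]
  [-2, 0, -∞, 6]
  [-13, 1, 0, -∞]
  [-11, -7, -14, 0]
D(1):
  [0, -7, -∞, -∞]
  [-2, 0, -∞, 6]
  [-13, 1, 0, -∞]
  [-11, -7, -14, 0]
D(2):
  [0, -7, -∞, -1]
  [-2, 0, -∞, 6]
  [-1, 1, 0, 7]
  [-9, -7, -14, 0]
D(3):
  [0, -7, -∞, -1]
  [-2, 0, -∞, 6]
  [-1, 1, 0, 7]
  [-9, -7, -14, 0]
D(4):
  [0, -7, -15, -1]
  [-2, 0, -8, 6]
  [-1, 1, 0, 7]
  [-9, -7, -14, 0]
Answer: W*[2][3] = -8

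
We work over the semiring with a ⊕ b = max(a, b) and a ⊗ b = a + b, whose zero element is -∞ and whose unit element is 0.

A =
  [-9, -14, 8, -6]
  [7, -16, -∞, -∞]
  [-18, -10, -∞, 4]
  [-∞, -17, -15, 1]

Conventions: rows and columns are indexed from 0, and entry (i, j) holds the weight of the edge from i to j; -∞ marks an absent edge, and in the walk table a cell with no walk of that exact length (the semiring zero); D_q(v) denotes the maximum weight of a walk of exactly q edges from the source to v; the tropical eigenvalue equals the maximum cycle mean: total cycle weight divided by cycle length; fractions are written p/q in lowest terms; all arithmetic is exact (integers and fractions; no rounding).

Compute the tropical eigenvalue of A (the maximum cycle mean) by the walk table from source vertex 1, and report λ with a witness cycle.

q=0: [-∞, 0, -∞, -∞]
q=1: [7, -16, -∞, -∞]
q=2: [-2, -7, 15, 1]
q=3: [0, 5, 6, 19]
q=4: [12, 2, 8, 20]
Optimal cycle mean attained by: cycle 0->2->1->0, total 8 + (-10) + 7, length 3.
Answer: λ = 5/3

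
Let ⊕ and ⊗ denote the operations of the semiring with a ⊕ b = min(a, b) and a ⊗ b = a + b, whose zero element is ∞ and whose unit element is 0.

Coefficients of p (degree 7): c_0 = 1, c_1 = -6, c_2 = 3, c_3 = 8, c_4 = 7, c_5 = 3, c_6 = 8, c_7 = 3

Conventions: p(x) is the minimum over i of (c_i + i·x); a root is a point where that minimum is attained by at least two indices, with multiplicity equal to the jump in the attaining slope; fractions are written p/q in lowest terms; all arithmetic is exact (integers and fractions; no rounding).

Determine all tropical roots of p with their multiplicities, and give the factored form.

hull edge (i=0, c=1) to (i=1, c=-6): slope -7, span 1
hull edge (i=1, c=-6) to (i=7, c=3): slope 3/2, span 6
Factored form: p(x) = 3 ⊗ (x ⊕ (-3/2)) ⊗ (x ⊕ (-3/2)) ⊗ (x ⊕ (-3/2)) ⊗ (x ⊕ (-3/2)) ⊗ (x ⊕ (-3/2)) ⊗ (x ⊕ (-3/2)) ⊗ (x ⊕ 7)
Answer: roots = -3/2 (mult 6), 7 (mult 1)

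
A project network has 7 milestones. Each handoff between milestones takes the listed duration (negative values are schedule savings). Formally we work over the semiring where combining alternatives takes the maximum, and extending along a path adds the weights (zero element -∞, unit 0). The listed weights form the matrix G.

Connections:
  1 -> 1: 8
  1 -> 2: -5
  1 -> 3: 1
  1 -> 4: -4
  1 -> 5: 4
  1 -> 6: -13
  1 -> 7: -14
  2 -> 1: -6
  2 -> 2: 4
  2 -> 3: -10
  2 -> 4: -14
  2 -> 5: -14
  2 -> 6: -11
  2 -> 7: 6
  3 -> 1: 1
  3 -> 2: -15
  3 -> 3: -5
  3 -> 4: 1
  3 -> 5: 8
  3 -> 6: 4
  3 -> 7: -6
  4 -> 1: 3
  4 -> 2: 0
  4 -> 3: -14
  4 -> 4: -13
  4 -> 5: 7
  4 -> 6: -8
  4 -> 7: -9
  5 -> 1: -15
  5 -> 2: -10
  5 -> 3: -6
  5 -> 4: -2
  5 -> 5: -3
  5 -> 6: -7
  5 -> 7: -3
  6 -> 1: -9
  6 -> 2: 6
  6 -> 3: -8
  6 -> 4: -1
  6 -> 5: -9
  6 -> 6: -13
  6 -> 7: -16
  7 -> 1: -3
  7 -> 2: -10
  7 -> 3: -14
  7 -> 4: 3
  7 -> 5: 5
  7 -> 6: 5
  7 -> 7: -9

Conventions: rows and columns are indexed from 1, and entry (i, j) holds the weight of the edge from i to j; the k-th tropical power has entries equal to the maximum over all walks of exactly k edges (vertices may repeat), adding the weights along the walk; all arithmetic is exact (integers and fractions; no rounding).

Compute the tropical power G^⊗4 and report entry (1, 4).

G^⊗2:
  [16, 3, 9, 4, 12, 5, 1]
  [3, 8, -5, 9, 11, 11, 10]
  [9, 10, 2, 6, 8, 1, 5]
  [11, 4, 4, 5, 7, 0, 6]
  [1, -1, -9, 0, 5, 2, -4]
  [2, 10, -4, -7, 6, -4, 12]
  [6, 11, -1, 4, 10, -2, 2]
G^⊗3:
  [24, 11, 17, 12, 20, 13, 9]
  [12, 17, 5, 13, 16, 15, 14]
  [17, 14, 10, 8, 13, 10, 16]
  [19, 8, 12, 9, 15, 11, 10]
  [9, 8, 2, 3, 7, 1, 5]
  [10, 14, 3, 15, 17, 17, 16]
  [14, 15, 7, 8, 11, 7, 17]
G^⊗4:
  [32, 19, 25, 20, 28, 21, 17]
  [20, 21, 13, 17, 20, 19, 23]
  [25, 18, 18, 19, 21, 21, 20]
  [27, 17, 20, 15, 23, 16, 14]
  [17, 12, 10, 8, 13, 10, 14]
  [18, 23, 11, 19, 22, 21, 20]
  [22, 19, 15, 20, 22, 22, 21]
Key observation: the optimum is the walk 1->1->1->1->4, with weight 8 + 8 + 8 + (-4) = 20.
Optimal value attained by: walk 1->1->1->1->4.
Answer: (G^⊗4)[1][4] = 20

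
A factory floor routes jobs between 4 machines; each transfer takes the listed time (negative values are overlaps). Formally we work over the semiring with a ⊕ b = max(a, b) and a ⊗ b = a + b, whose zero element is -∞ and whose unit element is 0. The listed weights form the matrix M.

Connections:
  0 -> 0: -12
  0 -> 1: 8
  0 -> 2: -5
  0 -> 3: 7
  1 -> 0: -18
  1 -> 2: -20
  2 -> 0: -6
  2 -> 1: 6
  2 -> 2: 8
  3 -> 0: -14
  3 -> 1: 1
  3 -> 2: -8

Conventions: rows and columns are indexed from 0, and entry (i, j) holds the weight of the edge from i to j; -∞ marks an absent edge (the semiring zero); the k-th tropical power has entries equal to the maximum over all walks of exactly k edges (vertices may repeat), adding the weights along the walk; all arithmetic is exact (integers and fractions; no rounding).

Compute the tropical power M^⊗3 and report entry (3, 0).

M^⊗2:
  [-7, 8, 3, -5]
  [-26, -10, -12, -11]
  [2, 14, 16, 1]
  [-14, -2, 0, -7]
M^⊗3:
  [-3, 9, 11, 0]
  [-18, -6, -4, -19]
  [10, 22, 24, 9]
  [-6, 6, 8, -7]
Key observation: the optimum is the walk 3->2->2->0, with weight (-8) + 8 + (-6) = -6.
Optimal value attained by: walk 3->2->2->0.
Answer: (M^⊗3)[3][0] = -6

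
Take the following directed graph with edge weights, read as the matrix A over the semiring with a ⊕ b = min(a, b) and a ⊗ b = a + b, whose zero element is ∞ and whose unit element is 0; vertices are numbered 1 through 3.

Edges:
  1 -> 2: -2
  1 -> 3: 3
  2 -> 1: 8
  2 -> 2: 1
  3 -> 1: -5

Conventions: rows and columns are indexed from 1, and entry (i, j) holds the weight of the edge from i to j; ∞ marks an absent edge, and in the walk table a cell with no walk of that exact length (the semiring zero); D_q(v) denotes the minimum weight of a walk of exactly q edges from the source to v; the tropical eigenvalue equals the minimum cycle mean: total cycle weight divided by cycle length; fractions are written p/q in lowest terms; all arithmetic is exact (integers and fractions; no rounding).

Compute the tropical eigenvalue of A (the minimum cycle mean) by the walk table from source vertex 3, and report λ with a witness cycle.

q=0: [∞, ∞, 0]
q=1: [-5, ∞, ∞]
q=2: [∞, -7, -2]
q=3: [-7, -6, ∞]
Optimal cycle mean attained by: cycle 1->3->1, total 3 + (-5), length 2.
Answer: λ = -1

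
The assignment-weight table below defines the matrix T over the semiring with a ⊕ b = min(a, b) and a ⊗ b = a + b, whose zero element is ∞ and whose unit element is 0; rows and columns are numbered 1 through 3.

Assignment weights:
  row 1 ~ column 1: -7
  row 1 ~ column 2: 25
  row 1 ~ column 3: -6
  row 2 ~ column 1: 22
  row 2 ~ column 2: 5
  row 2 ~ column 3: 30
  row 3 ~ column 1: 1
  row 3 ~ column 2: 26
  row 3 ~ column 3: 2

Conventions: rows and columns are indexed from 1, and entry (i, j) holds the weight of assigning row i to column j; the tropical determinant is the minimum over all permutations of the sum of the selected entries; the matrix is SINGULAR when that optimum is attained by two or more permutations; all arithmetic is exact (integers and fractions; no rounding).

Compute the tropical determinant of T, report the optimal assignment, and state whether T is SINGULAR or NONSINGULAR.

σ = (1, 2, 3): (-7) + 5 + 2 = 0
σ = (1, 3, 2): (-7) + 30 + 26 = 49
σ = (2, 1, 3): 25 + 22 + 2 = 49
σ = (2, 3, 1): 25 + 30 + 1 = 56
σ = (3, 1, 2): (-6) + 22 + 26 = 42
σ = (3, 2, 1): (-6) + 5 + 1 = 0
Optimal value attained by: σ = (1, 2, 3).
Answer: det⊕(T) = 0; verdict: SINGULAR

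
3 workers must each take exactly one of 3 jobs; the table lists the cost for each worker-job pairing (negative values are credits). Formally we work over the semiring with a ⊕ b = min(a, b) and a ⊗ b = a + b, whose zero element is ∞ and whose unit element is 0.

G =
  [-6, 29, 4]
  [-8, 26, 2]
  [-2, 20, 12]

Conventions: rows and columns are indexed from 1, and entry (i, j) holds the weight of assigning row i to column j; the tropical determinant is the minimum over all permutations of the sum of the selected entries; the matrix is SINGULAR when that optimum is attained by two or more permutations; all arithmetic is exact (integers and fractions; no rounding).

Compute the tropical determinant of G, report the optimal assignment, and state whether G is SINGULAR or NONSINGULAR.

σ = (1, 2, 3): (-6) + 26 + 12 = 32
σ = (1, 3, 2): (-6) + 2 + 20 = 16
σ = (2, 1, 3): 29 + (-8) + 12 = 33
σ = (2, 3, 1): 29 + 2 + (-2) = 29
σ = (3, 1, 2): 4 + (-8) + 20 = 16
σ = (3, 2, 1): 4 + 26 + (-2) = 28
Optimal value attained by: σ = (1, 3, 2).
Answer: det⊕(G) = 16; verdict: SINGULAR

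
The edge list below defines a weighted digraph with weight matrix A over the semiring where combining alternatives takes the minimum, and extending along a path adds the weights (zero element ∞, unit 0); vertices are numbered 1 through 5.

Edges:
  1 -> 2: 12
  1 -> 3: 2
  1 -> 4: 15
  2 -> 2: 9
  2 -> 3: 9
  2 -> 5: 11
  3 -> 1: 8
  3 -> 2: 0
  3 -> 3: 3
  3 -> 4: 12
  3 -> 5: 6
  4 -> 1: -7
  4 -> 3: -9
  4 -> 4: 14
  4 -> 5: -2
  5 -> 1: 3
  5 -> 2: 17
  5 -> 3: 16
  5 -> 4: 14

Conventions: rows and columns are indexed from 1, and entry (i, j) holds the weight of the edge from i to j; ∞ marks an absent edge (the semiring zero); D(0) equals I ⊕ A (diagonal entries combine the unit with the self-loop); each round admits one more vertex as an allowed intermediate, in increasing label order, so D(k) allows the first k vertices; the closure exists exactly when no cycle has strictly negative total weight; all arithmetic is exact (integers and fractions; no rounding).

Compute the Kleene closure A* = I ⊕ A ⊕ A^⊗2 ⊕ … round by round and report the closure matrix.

D(0):
  [0, 12, 2, 15, ∞]
  [∞, 0, 9, ∞, 11]
  [8, 0, 0, 12, 6]
  [-7, ∞, -9, 0, -2]
  [3, 17, 16, 14, 0]
D(1):
  [0, 12, 2, 15, ∞]
  [∞, 0, 9, ∞, 11]
  [8, 0, 0, 12, 6]
  [-7, 5, -9, 0, -2]
  [3, 15, 5, 14, 0]
D(2):
  [0, 12, 2, 15, 23]
  [∞, 0, 9, ∞, 11]
  [8, 0, 0, 12, 6]
  [-7, 5, -9, 0, -2]
  [3, 15, 5, 14, 0]
D(3):
  [0, 2, 2, 14, 8]
  [17, 0, 9, 21, 11]
  [8, 0, 0, 12, 6]
  [-7, -9, -9, 0, -3]
  [3, 5, 5, 14, 0]
D(4):
  [0, 2, 2, 14, 8]
  [14, 0, 9, 21, 11]
  [5, 0, 0, 12, 6]
  [-7, -9, -9, 0, -3]
  [3, 5, 5, 14, 0]
D(5):
  [0, 2, 2, 14, 8]
  [14, 0, 9, 21, 11]
  [5, 0, 0, 12, 6]
  [-7, -9, -9, 0, -3]
  [3, 5, 5, 14, 0]
Answer: A* = [[0, 2, 2, 14, 8], [14, 0, 9, 21, 11], [5, 0, 0, 12, 6], [-7, -9, -9, 0, -3], [3, 5, 5, 14, 0]]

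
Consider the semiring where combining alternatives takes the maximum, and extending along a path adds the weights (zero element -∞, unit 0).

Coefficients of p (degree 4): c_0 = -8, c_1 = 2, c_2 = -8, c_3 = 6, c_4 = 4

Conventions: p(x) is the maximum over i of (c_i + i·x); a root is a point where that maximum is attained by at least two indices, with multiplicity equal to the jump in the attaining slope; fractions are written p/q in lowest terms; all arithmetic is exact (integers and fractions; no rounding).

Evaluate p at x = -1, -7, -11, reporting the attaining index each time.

p(-1) = max(-8+0·(-1)=-8, 2+1·(-1)=1, -8+2·(-1)=-10, 6+3·(-1)=3, 4+4·(-1)=0) = 3 (attained by i=3)
p(-7) = max(-8+0·(-7)=-8, 2+1·(-7)=-5, -8+2·(-7)=-22, 6+3·(-7)=-15, 4+4·(-7)=-24) = -5 (attained by i=1)
p(-11) = max(-8+0·(-11)=-8, 2+1·(-11)=-9, -8+2·(-11)=-30, 6+3·(-11)=-27, 4+4·(-11)=-40) = -8 (attained by i=0)
Answer: p(-1) = 3; p(-7) = -5; p(-11) = -8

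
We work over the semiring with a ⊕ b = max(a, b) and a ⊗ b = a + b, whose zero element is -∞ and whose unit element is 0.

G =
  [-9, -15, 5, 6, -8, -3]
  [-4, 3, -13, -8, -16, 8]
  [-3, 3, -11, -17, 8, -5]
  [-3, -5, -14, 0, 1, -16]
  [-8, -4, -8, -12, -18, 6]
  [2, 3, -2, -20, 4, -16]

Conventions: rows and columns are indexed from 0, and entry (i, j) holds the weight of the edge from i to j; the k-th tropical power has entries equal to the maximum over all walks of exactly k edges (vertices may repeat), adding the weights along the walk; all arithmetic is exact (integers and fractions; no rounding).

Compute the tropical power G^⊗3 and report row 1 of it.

G^⊗2:
  [3, 8, -4, 6, 13, 0]
  [10, 11, 6, 2, 12, 11]
  [0, 6, 2, 3, -1, 14]
  [-3, -2, 2, 3, 1, 7]
  [8, 9, 4, -2, 10, 4]
  [-1, 6, 7, 8, 6, 11]
G^⊗3:
  [5, 11, 8, 9, 7, 19]
  [13, 14, 15, 16, 15, 19]
  [16, 17, 12, 6, 18, 14]
  [9, 10, 5, 3, 11, 7]
  [6, 12, 13, 14, 12, 17]
  [13, 14, 9, 8, 15, 14]
Answer: row 1 of G^⊗3 = [13, 14, 15, 16, 15, 19]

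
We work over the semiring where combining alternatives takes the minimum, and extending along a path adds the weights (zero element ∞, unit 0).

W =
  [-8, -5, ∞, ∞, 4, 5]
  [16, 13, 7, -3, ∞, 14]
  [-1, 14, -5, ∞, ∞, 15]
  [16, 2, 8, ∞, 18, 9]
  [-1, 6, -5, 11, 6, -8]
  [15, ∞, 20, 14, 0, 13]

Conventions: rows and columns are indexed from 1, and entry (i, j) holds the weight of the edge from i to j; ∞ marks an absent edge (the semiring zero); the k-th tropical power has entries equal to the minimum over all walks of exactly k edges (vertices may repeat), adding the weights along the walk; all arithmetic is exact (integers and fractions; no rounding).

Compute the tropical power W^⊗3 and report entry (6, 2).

W^⊗2:
  [-16, -13, -1, -8, -4, -4]
  [6, -1, 2, 10, 14, 6]
  [-9, -6, -10, 11, 3, 4]
  [7, 11, 3, -1, 9, 10]
  [-9, -6, -10, 3, -8, -2]
  [-1, 6, -5, 11, 6, -8]
W^⊗3:
  [-24, -21, -9, -16, -12, -12]
  [-2, 1, -3, -4, 6, 6]
  [-17, -14, -15, -9, -5, -5]
  [-1, 1, -2, 8, 10, 1]
  [-17, -14, -15, -9, -5, -16]
  [-9, -6, -10, 3, -8, -2]
Key observation: the optimum is the walk 6->5->1->2, with weight 0 + (-1) + (-5) = -6.
Optimal value attained by: walk 6->5->1->2.
Answer: (W^⊗3)[6][2] = -6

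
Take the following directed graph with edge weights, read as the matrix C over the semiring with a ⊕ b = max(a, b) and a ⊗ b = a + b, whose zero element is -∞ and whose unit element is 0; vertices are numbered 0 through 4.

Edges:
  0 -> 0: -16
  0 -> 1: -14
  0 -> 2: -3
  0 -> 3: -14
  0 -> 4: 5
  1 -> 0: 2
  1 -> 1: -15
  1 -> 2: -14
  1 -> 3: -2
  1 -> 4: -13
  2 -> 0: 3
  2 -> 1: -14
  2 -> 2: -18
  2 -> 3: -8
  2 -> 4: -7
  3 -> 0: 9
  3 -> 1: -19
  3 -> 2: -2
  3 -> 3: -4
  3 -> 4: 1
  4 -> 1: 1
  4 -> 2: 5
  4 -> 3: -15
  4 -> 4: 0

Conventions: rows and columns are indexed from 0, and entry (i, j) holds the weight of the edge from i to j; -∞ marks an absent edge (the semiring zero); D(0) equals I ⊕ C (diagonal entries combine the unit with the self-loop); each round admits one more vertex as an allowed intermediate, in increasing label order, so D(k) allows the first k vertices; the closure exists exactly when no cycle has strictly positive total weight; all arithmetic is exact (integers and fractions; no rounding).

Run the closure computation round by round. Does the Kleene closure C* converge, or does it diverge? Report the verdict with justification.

D(0):
  [0, -14, -3, -14, 5]
  [2, 0, -14, -2, -13]
  [3, -14, 0, -8, -7]
  [9, -19, -2, 0, 1]
  [-∞, 1, 5, -15, 0]
D(1):
  [0, -14, -3, -14, 5]
  [2, 0, -1, -2, 7]
  [3, -11, 0, -8, 8]
  [9, -5, 6, 0, 14]
  [-∞, 1, 5, -15, 0]
Detection: at round 2, diagonal entry (4, 4) turns strictly positive.
Key observation: the cycle 4->1->0->4 has total weight 1 + 2 + 5, which is strictly positive.
Answer: DIVERGES — positive cycle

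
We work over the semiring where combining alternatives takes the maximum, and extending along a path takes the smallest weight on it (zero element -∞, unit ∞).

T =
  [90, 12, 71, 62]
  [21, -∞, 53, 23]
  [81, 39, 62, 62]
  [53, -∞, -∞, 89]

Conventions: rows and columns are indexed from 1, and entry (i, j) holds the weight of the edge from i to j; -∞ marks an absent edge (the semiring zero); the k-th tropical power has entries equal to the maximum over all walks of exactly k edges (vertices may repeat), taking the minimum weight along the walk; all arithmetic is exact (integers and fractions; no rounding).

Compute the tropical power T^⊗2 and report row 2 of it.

T^⊗2:
  [90, 39, 71, 62]
  [53, 39, 53, 53]
  [81, 39, 71, 62]
  [53, 12, 53, 89]
Answer: row 2 of T^⊗2 = [53, 39, 53, 53]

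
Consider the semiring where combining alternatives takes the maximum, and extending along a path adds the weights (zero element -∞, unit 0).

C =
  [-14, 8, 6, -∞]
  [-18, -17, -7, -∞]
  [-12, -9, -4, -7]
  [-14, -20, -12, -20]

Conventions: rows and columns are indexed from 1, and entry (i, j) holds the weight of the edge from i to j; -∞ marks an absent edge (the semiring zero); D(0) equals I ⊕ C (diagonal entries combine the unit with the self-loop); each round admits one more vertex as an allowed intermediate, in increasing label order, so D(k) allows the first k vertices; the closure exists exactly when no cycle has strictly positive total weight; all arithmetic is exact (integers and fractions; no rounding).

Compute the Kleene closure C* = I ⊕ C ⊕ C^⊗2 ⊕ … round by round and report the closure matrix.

D(0):
  [0, 8, 6, -∞]
  [-18, 0, -7, -∞]
  [-12, -9, 0, -7]
  [-14, -20, -12, 0]
D(1):
  [0, 8, 6, -∞]
  [-18, 0, -7, -∞]
  [-12, -4, 0, -7]
  [-14, -6, -8, 0]
D(2):
  [0, 8, 6, -∞]
  [-18, 0, -7, -∞]
  [-12, -4, 0, -7]
  [-14, -6, -8, 0]
D(3):
  [0, 8, 6, -1]
  [-18, 0, -7, -14]
  [-12, -4, 0, -7]
  [-14, -6, -8, 0]
D(4):
  [0, 8, 6, -1]
  [-18, 0, -7, -14]
  [-12, -4, 0, -7]
  [-14, -6, -8, 0]
Answer: C* = [[0, 8, 6, -1], [-18, 0, -7, -14], [-12, -4, 0, -7], [-14, -6, -8, 0]]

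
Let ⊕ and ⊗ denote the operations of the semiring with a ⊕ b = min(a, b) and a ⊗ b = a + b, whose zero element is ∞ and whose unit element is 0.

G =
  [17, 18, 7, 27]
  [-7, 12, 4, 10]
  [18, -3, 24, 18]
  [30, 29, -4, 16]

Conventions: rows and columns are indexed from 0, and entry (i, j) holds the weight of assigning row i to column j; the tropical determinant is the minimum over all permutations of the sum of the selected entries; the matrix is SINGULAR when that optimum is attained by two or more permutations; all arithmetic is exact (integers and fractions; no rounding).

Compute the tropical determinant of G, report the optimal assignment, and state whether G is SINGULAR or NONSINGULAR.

σ = (0, 1, 2, 3): 17 + 12 + 24 + 16 = 69
σ = (0, 1, 3, 2): 17 + 12 + 18 + (-4) = 43
σ = (0, 2, 1, 3): 17 + 4 + (-3) + 16 = 34
σ = (0, 2, 3, 1): 17 + 4 + 18 + 29 = 68
σ = (0, 3, 1, 2): 17 + 10 + (-3) + (-4) = 20
σ = (0, 3, 2, 1): 17 + 10 + 24 + 29 = 80
σ = (1, 0, 2, 3): 18 + (-7) + 24 + 16 = 51
σ = (1, 0, 3, 2): 18 + (-7) + 18 + (-4) = 25
σ = (1, 2, 0, 3): 18 + 4 + 18 + 16 = 56
σ = (1, 2, 3, 0): 18 + 4 + 18 + 30 = 70
σ = (1, 3, 0, 2): 18 + 10 + 18 + (-4) = 42
σ = (1, 3, 2, 0): 18 + 10 + 24 + 30 = 82
σ = (2, 0, 1, 3): 7 + (-7) + (-3) + 16 = 13
σ = (2, 0, 3, 1): 7 + (-7) + 18 + 29 = 47
σ = (2, 1, 0, 3): 7 + 12 + 18 + 16 = 53
σ = (2, 1, 3, 0): 7 + 12 + 18 + 30 = 67
σ = (2, 3, 0, 1): 7 + 10 + 18 + 29 = 64
σ = (2, 3, 1, 0): 7 + 10 + (-3) + 30 = 44
σ = (3, 0, 1, 2): 27 + (-7) + (-3) + (-4) = 13
σ = (3, 0, 2, 1): 27 + (-7) + 24 + 29 = 73
σ = (3, 1, 0, 2): 27 + 12 + 18 + (-4) = 53
σ = (3, 1, 2, 0): 27 + 12 + 24 + 30 = 93
σ = (3, 2, 0, 1): 27 + 4 + 18 + 29 = 78
σ = (3, 2, 1, 0): 27 + 4 + (-3) + 30 = 58
Optimal value attained by: σ = (2, 0, 1, 3).
Answer: det⊕(G) = 13; verdict: SINGULAR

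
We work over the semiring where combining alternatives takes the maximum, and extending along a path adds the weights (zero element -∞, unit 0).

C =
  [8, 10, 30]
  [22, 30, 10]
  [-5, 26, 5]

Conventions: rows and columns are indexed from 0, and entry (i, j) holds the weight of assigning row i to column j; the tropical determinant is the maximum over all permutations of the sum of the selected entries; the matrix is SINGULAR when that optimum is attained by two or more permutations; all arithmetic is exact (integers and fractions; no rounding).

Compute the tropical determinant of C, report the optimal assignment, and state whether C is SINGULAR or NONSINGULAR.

σ = (0, 1, 2): 8 + 30 + 5 = 43
σ = (0, 2, 1): 8 + 10 + 26 = 44
σ = (1, 0, 2): 10 + 22 + 5 = 37
σ = (1, 2, 0): 10 + 10 + (-5) = 15
σ = (2, 0, 1): 30 + 22 + 26 = 78
σ = (2, 1, 0): 30 + 30 + (-5) = 55
Optimal value attained by: σ = (2, 0, 1).
Answer: det⊕(C) = 78; verdict: NONSINGULAR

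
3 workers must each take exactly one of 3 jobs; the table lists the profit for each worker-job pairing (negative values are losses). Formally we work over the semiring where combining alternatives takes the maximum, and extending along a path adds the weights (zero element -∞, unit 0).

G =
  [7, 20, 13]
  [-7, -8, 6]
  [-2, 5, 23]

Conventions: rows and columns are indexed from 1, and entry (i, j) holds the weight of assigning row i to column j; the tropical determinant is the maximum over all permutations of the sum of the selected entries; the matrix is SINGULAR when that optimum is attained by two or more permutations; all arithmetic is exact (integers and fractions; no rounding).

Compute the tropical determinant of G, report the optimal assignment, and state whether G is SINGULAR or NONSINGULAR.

σ = (1, 2, 3): 7 + (-8) + 23 = 22
σ = (1, 3, 2): 7 + 6 + 5 = 18
σ = (2, 1, 3): 20 + (-7) + 23 = 36
σ = (2, 3, 1): 20 + 6 + (-2) = 24
σ = (3, 1, 2): 13 + (-7) + 5 = 11
σ = (3, 2, 1): 13 + (-8) + (-2) = 3
Optimal value attained by: σ = (2, 1, 3).
Answer: det⊕(G) = 36; verdict: NONSINGULAR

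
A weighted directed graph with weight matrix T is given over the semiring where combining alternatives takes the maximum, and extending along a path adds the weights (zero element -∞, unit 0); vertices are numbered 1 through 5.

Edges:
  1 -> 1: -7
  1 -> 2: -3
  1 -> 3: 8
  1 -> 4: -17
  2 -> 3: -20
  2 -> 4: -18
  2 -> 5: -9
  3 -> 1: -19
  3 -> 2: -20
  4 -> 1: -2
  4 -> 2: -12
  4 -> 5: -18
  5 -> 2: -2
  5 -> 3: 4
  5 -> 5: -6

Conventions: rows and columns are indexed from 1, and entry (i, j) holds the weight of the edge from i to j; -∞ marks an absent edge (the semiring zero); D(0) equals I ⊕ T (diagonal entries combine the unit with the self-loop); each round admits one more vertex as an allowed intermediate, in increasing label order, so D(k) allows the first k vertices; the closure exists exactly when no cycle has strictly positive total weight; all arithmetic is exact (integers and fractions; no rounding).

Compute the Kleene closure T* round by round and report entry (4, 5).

D(0):
  [0, -3, 8, -17, -∞]
  [-∞, 0, -20, -18, -9]
  [-19, -20, 0, -∞, -∞]
  [-2, -12, -∞, 0, -18]
  [-∞, -2, 4, -∞, 0]
D(1):
  [0, -3, 8, -17, -∞]
  [-∞, 0, -20, -18, -9]
  [-19, -20, 0, -36, -∞]
  [-2, -5, 6, 0, -18]
  [-∞, -2, 4, -∞, 0]
D(2):
  [0, -3, 8, -17, -12]
  [-∞, 0, -20, -18, -9]
  [-19, -20, 0, -36, -29]
  [-2, -5, 6, 0, -14]
  [-∞, -2, 4, -20, 0]
D(3):
  [0, -3, 8, -17, -12]
  [-39, 0, -20, -18, -9]
  [-19, -20, 0, -36, -29]
  [-2, -5, 6, 0, -14]
  [-15, -2, 4, -20, 0]
D(4):
  [0, -3, 8, -17, -12]
  [-20, 0, -12, -18, -9]
  [-19, -20, 0, -36, -29]
  [-2, -5, 6, 0, -14]
  [-15, -2, 4, -20, 0]
D(5):
  [0, -3, 8, -17, -12]
  [-20, 0, -5, -18, -9]
  [-19, -20, 0, -36, -29]
  [-2, -5, 6, 0, -14]
  [-15, -2, 4, -20, 0]
Answer: T*[4][5] = -14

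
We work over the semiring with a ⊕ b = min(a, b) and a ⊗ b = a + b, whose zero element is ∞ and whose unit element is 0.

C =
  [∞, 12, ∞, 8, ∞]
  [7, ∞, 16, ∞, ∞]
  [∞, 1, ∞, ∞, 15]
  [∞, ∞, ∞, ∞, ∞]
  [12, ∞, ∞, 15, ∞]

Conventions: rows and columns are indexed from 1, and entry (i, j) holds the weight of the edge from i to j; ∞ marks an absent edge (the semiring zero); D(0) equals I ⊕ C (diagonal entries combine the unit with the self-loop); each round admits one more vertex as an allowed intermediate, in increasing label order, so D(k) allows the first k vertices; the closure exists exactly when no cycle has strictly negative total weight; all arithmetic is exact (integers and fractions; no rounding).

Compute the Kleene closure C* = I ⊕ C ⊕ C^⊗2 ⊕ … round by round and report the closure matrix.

D(0):
  [0, 12, ∞, 8, ∞]
  [7, 0, 16, ∞, ∞]
  [∞, 1, 0, ∞, 15]
  [∞, ∞, ∞, 0, ∞]
  [12, ∞, ∞, 15, 0]
D(1):
  [0, 12, ∞, 8, ∞]
  [7, 0, 16, 15, ∞]
  [∞, 1, 0, ∞, 15]
  [∞, ∞, ∞, 0, ∞]
  [12, 24, ∞, 15, 0]
D(2):
  [0, 12, 28, 8, ∞]
  [7, 0, 16, 15, ∞]
  [8, 1, 0, 16, 15]
  [∞, ∞, ∞, 0, ∞]
  [12, 24, 40, 15, 0]
D(3):
  [0, 12, 28, 8, 43]
  [7, 0, 16, 15, 31]
  [8, 1, 0, 16, 15]
  [∞, ∞, ∞, 0, ∞]
  [12, 24, 40, 15, 0]
D(4):
  [0, 12, 28, 8, 43]
  [7, 0, 16, 15, 31]
  [8, 1, 0, 16, 15]
  [∞, ∞, ∞, 0, ∞]
  [12, 24, 40, 15, 0]
D(5):
  [0, 12, 28, 8, 43]
  [7, 0, 16, 15, 31]
  [8, 1, 0, 16, 15]
  [∞, ∞, ∞, 0, ∞]
  [12, 24, 40, 15, 0]
Answer: C* = [[0, 12, 28, 8, 43], [7, 0, 16, 15, 31], [8, 1, 0, 16, 15], [∞, ∞, ∞, 0, ∞], [12, 24, 40, 15, 0]]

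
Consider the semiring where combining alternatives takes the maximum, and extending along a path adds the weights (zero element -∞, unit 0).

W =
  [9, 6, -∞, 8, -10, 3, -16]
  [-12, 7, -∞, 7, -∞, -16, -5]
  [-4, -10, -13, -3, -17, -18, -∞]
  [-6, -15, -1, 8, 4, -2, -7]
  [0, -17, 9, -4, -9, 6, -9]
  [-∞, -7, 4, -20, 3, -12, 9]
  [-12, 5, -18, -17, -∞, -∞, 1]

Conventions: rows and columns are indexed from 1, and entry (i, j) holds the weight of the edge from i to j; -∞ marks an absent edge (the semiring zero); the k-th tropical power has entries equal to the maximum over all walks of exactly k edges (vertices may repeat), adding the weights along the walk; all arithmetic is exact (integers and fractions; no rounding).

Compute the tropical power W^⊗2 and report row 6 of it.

W^⊗2:
  [18, 15, 7, 17, 12, 12, 12]
  [1, 14, 6, 15, 11, 5, 2]
  [5, 2, -4, 5, 1, -1, -9]
  [4, 0, 13, 16, 12, 10, 7]
  [9, 6, 10, 8, 9, 3, 15]
  [3, 14, 12, 1, -6, 9, 10]
  [-3, 12, -17, 12, -13, -9, 2]
Answer: row 6 of W^⊗2 = [3, 14, 12, 1, -6, 9, 10]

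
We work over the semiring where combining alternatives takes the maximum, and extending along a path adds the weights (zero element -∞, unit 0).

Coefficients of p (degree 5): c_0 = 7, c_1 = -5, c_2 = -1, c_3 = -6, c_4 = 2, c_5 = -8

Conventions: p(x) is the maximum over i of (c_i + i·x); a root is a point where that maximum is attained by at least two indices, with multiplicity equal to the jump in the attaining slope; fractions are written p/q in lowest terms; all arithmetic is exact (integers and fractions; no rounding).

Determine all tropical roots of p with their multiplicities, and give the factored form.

hull edge (i=0, c=7) to (i=4, c=2): slope -5/4, span 4
hull edge (i=4, c=2) to (i=5, c=-8): slope -10, span 1
Factored form: p(x) = -8 ⊗ (x ⊕ 5/4) ⊗ (x ⊕ 5/4) ⊗ (x ⊕ 5/4) ⊗ (x ⊕ 5/4) ⊗ (x ⊕ 10)
Answer: roots = 5/4 (mult 4), 10 (mult 1)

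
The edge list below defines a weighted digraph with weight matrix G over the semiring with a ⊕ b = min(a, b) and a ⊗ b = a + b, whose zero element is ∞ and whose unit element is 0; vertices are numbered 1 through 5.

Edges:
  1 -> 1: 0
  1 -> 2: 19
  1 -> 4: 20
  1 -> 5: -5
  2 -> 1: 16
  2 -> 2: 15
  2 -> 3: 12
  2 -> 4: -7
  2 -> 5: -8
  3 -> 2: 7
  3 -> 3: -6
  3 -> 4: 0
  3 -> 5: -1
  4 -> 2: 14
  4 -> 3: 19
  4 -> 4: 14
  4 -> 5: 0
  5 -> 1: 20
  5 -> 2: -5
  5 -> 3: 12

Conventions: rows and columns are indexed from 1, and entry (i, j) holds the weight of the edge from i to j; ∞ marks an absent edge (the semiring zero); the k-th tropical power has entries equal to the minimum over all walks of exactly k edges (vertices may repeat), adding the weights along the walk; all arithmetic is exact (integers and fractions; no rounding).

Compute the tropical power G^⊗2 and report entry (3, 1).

G^⊗2:
  [0, -10, 7, 12, -5]
  [12, -13, 4, 7, -7]
  [19, -6, -12, -6, -7]
  [20, -5, 12, 7, 6]
  [11, 10, 6, -12, -13]
Key observation: the optimum is the walk 3->5->1, with weight (-1) + 20 = 19.
Optimal value attained by: walk 3->5->1.
Answer: (G^⊗2)[3][1] = 19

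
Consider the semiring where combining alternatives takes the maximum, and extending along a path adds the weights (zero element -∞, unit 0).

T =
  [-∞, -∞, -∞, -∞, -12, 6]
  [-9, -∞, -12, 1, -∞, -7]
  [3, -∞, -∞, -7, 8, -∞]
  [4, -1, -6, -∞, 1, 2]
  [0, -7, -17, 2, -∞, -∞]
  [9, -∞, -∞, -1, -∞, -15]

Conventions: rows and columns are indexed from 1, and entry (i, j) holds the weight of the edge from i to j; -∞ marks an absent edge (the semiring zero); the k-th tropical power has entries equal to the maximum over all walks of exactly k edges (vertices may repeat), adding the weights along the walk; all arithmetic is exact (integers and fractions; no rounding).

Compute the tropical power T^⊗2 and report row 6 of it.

T^⊗2:
  [15, -19, -29, 5, -∞, -9]
  [5, 0, -5, -8, 2, 3]
  [8, 1, -9, 10, -6, 9]
  [11, -6, -13, 3, 2, 10]
  [6, 1, -4, -6, 3, 6]
  [3, -2, -7, -16, 0, 15]
Answer: row 6 of T^⊗2 = [3, -2, -7, -16, 0, 15]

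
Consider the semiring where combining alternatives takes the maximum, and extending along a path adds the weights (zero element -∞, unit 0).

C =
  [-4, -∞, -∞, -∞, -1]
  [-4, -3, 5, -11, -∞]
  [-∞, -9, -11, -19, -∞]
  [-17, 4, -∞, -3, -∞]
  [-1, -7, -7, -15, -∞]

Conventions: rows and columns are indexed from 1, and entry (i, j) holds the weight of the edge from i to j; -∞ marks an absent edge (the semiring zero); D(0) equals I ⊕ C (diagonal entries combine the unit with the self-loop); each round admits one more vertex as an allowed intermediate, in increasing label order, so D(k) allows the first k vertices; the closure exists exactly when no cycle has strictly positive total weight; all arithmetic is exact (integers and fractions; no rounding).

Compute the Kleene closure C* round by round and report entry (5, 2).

D(0):
  [0, -∞, -∞, -∞, -1]
  [-4, 0, 5, -11, -∞]
  [-∞, -9, 0, -19, -∞]
  [-17, 4, -∞, 0, -∞]
  [-1, -7, -7, -15, 0]
D(1):
  [0, -∞, -∞, -∞, -1]
  [-4, 0, 5, -11, -5]
  [-∞, -9, 0, -19, -∞]
  [-17, 4, -∞, 0, -18]
  [-1, -7, -7, -15, 0]
D(2):
  [0, -∞, -∞, -∞, -1]
  [-4, 0, 5, -11, -5]
  [-13, -9, 0, -19, -14]
  [0, 4, 9, 0, -1]
  [-1, -7, -2, -15, 0]
D(3):
  [0, -∞, -∞, -∞, -1]
  [-4, 0, 5, -11, -5]
  [-13, -9, 0, -19, -14]
  [0, 4, 9, 0, -1]
  [-1, -7, -2, -15, 0]
D(4):
  [0, -∞, -∞, -∞, -1]
  [-4, 0, 5, -11, -5]
  [-13, -9, 0, -19, -14]
  [0, 4, 9, 0, -1]
  [-1, -7, -2, -15, 0]
D(5):
  [0, -8, -3, -16, -1]
  [-4, 0, 5, -11, -5]
  [-13, -9, 0, -19, -14]
  [0, 4, 9, 0, -1]
  [-1, -7, -2, -15, 0]
Answer: C*[5][2] = -7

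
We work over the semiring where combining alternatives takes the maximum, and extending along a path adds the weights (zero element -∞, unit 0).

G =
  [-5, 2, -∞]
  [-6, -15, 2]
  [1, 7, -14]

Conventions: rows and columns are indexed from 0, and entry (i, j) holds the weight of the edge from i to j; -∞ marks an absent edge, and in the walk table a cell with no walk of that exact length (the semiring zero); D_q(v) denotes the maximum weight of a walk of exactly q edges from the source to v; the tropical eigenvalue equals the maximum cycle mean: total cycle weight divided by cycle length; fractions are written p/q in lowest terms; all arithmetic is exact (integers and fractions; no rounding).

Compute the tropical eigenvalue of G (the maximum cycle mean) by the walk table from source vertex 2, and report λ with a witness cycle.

q=0: [-∞, -∞, 0]
q=1: [1, 7, -14]
q=2: [1, 3, 9]
q=3: [10, 16, 5]
Optimal cycle mean attained by: cycle 1->2->1, total 2 + 7, length 2.
Answer: λ = 9/2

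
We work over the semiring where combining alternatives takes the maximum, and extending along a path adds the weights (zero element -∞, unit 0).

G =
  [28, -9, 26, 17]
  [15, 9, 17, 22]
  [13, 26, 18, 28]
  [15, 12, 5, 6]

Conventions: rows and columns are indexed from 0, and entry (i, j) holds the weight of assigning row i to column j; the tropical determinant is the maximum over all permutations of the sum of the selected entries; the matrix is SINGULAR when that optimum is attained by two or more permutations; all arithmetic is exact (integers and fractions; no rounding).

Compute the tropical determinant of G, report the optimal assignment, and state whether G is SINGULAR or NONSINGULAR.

σ = (0, 1, 2, 3): 28 + 9 + 18 + 6 = 61
σ = (0, 1, 3, 2): 28 + 9 + 28 + 5 = 70
σ = (0, 2, 1, 3): 28 + 17 + 26 + 6 = 77
σ = (0, 2, 3, 1): 28 + 17 + 28 + 12 = 85
σ = (0, 3, 1, 2): 28 + 22 + 26 + 5 = 81
σ = (0, 3, 2, 1): 28 + 22 + 18 + 12 = 80
σ = (1, 0, 2, 3): (-9) + 15 + 18 + 6 = 30
σ = (1, 0, 3, 2): (-9) + 15 + 28 + 5 = 39
σ = (1, 2, 0, 3): (-9) + 17 + 13 + 6 = 27
σ = (1, 2, 3, 0): (-9) + 17 + 28 + 15 = 51
σ = (1, 3, 0, 2): (-9) + 22 + 13 + 5 = 31
σ = (1, 3, 2, 0): (-9) + 22 + 18 + 15 = 46
σ = (2, 0, 1, 3): 26 + 15 + 26 + 6 = 73
σ = (2, 0, 3, 1): 26 + 15 + 28 + 12 = 81
σ = (2, 1, 0, 3): 26 + 9 + 13 + 6 = 54
σ = (2, 1, 3, 0): 26 + 9 + 28 + 15 = 78
σ = (2, 3, 0, 1): 26 + 22 + 13 + 12 = 73
σ = (2, 3, 1, 0): 26 + 22 + 26 + 15 = 89
σ = (3, 0, 1, 2): 17 + 15 + 26 + 5 = 63
σ = (3, 0, 2, 1): 17 + 15 + 18 + 12 = 62
σ = (3, 1, 0, 2): 17 + 9 + 13 + 5 = 44
σ = (3, 1, 2, 0): 17 + 9 + 18 + 15 = 59
σ = (3, 2, 0, 1): 17 + 17 + 13 + 12 = 59
σ = (3, 2, 1, 0): 17 + 17 + 26 + 15 = 75
Optimal value attained by: σ = (2, 3, 1, 0).
Answer: det⊕(G) = 89; verdict: NONSINGULAR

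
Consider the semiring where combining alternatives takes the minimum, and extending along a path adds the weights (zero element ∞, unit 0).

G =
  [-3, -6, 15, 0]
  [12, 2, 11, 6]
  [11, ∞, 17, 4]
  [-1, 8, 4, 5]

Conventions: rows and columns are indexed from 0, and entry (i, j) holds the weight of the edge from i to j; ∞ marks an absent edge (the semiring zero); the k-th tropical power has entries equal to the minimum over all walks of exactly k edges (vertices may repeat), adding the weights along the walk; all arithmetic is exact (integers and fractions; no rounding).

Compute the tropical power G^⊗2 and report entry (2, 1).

G^⊗2:
  [-6, -9, 4, -3]
  [5, 4, 10, 8]
  [3, 5, 8, 9]
  [-4, -7, 9, -1]
Key observation: the optimum is the walk 2->0->1, with weight 11 + (-6) = 5.
Optimal value attained by: walk 2->0->1.
Answer: (G^⊗2)[2][1] = 5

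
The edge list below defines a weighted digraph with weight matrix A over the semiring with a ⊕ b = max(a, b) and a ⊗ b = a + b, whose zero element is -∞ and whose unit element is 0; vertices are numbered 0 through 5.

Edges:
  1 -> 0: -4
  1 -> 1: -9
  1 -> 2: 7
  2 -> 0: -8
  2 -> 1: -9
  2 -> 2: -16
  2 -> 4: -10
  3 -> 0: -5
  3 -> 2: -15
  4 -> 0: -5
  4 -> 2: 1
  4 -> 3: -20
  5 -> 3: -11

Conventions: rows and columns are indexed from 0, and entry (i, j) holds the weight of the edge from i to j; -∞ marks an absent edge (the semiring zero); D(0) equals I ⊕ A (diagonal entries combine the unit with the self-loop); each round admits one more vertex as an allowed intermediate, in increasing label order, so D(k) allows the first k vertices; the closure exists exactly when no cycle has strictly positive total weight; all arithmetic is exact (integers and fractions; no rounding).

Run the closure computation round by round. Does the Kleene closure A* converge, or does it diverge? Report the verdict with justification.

D(0):
  [0, -∞, -∞, -∞, -∞, -∞]
  [-4, 0, 7, -∞, -∞, -∞]
  [-8, -9, 0, -∞, -10, -∞]
  [-5, -∞, -15, 0, -∞, -∞]
  [-5, -∞, 1, -20, 0, -∞]
  [-∞, -∞, -∞, -11, -∞, 0]
D(1):
  [0, -∞, -∞, -∞, -∞, -∞]
  [-4, 0, 7, -∞, -∞, -∞]
  [-8, -9, 0, -∞, -10, -∞]
  [-5, -∞, -15, 0, -∞, -∞]
  [-5, -∞, 1, -20, 0, -∞]
  [-∞, -∞, -∞, -11, -∞, 0]
D(2):
  [0, -∞, -∞, -∞, -∞, -∞]
  [-4, 0, 7, -∞, -∞, -∞]
  [-8, -9, 0, -∞, -10, -∞]
  [-5, -∞, -15, 0, -∞, -∞]
  [-5, -∞, 1, -20, 0, -∞]
  [-∞, -∞, -∞, -11, -∞, 0]
D(3):
  [0, -∞, -∞, -∞, -∞, -∞]
  [-1, 0, 7, -∞, -3, -∞]
  [-8, -9, 0, -∞, -10, -∞]
  [-5, -24, -15, 0, -25, -∞]
  [-5, -8, 1, -20, 0, -∞]
  [-∞, -∞, -∞, -11, -∞, 0]
D(4):
  [0, -∞, -∞, -∞, -∞, -∞]
  [-1, 0, 7, -∞, -3, -∞]
  [-8, -9, 0, -∞, -10, -∞]
  [-5, -24, -15, 0, -25, -∞]
  [-5, -8, 1, -20, 0, -∞]
  [-16, -35, -26, -11, -36, 0]
D(5):
  [0, -∞, -∞, -∞, -∞, -∞]
  [-1, 0, 7, -23, -3, -∞]
  [-8, -9, 0, -30, -10, -∞]
  [-5, -24, -15, 0, -25, -∞]
  [-5, -8, 1, -20, 0, -∞]
  [-16, -35, -26, -11, -36, 0]
D(6):
  [0, -∞, -∞, -∞, -∞, -∞]
  [-1, 0, 7, -23, -3, -∞]
  [-8, -9, 0, -30, -10, -∞]
  [-5, -24, -15, 0, -25, -∞]
  [-5, -8, 1, -20, 0, -∞]
  [-16, -35, -26, -11, -36, 0]
Key observation: every diagonal entry stays at the unit through all rounds, so no improving cycle exists.
Answer: CONVERGES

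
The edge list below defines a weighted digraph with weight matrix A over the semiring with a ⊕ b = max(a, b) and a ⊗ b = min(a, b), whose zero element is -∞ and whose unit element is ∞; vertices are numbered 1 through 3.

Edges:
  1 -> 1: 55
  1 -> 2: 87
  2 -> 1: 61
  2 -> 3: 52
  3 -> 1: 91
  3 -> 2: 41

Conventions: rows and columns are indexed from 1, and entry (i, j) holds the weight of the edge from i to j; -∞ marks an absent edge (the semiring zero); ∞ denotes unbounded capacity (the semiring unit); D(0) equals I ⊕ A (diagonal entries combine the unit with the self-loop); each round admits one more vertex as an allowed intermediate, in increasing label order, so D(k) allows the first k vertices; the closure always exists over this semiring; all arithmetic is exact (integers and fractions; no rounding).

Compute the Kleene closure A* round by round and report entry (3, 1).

D(0):
  [∞, 87, -∞]
  [61, ∞, 52]
  [91, 41, ∞]
D(1):
  [∞, 87, -∞]
  [61, ∞, 52]
  [91, 87, ∞]
D(2):
  [∞, 87, 52]
  [61, ∞, 52]
  [91, 87, ∞]
D(3):
  [∞, 87, 52]
  [61, ∞, 52]
  [91, 87, ∞]
Answer: A*[3][1] = 91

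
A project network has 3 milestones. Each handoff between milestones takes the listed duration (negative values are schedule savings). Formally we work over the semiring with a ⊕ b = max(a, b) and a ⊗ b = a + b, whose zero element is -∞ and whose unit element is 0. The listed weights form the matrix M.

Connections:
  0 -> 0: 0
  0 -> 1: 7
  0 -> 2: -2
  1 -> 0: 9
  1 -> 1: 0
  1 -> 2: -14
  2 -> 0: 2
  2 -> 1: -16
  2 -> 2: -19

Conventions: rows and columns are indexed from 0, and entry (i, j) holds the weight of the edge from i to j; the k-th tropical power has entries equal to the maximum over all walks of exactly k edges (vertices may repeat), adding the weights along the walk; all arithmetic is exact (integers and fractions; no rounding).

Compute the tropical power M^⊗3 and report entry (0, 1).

M^⊗2:
  [16, 7, -2]
  [9, 16, 7]
  [2, 9, 0]
M^⊗3:
  [16, 23, 14]
  [25, 16, 7]
  [18, 9, 0]
Key observation: the optimum is the walk 0->1->0->1, with weight 7 + 9 + 7 = 23.
Optimal value attained by: walk 0->1->0->1.
Answer: (M^⊗3)[0][1] = 23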